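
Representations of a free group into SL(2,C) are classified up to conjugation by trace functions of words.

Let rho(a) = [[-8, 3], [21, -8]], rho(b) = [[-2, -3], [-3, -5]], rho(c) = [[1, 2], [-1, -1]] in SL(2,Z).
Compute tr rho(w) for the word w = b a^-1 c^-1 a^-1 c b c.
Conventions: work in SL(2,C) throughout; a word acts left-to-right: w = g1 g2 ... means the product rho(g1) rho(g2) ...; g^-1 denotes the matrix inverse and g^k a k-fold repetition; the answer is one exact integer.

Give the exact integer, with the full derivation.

rho(b) = [[-2, -3], [-3, -5]]
... * rho(a^-1) = [[-8, -3], [-21, -8]]  ->  [[79, 30], [129, 49]]
... * rho(c^-1) = [[-1, -2], [1, 1]]  ->  [[-49, -128], [-80, -209]]
... * rho(a^-1) = [[-8, -3], [-21, -8]]  ->  [[3080, 1171], [5029, 1912]]
... * rho(c) = [[1, 2], [-1, -1]]  ->  [[1909, 4989], [3117, 8146]]
... * rho(b) = [[-2, -3], [-3, -5]]  ->  [[-18785, -30672], [-30672, -50081]]
... * rho(c) = [[1, 2], [-1, -1]]  ->  [[11887, -6898], [19409, -11263]]
tr = 11887 + -11263 = 624

624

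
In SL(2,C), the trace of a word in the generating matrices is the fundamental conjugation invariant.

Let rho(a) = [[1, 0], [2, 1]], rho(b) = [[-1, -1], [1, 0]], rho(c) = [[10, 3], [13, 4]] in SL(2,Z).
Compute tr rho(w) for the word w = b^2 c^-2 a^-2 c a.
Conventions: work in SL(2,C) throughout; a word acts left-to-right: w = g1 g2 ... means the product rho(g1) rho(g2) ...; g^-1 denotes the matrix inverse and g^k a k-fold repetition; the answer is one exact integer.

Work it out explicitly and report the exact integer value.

rho(b) = [[-1, -1], [1, 0]]
... * rho(b) = [[-1, -1], [1, 0]]  ->  [[0, 1], [-1, -1]]
... * rho(c^-1) = [[4, -3], [-13, 10]]  ->  [[-13, 10], [9, -7]]
... * rho(c^-1) = [[4, -3], [-13, 10]]  ->  [[-182, 139], [127, -97]]
... * rho(a^-1) = [[1, 0], [-2, 1]]  ->  [[-460, 139], [321, -97]]
... * rho(a^-1) = [[1, 0], [-2, 1]]  ->  [[-738, 139], [515, -97]]
... * rho(c) = [[10, 3], [13, 4]]  ->  [[-5573, -1658], [3889, 1157]]
... * rho(a) = [[1, 0], [2, 1]]  ->  [[-8889, -1658], [6203, 1157]]
tr = -8889 + 1157 = -7732

-7732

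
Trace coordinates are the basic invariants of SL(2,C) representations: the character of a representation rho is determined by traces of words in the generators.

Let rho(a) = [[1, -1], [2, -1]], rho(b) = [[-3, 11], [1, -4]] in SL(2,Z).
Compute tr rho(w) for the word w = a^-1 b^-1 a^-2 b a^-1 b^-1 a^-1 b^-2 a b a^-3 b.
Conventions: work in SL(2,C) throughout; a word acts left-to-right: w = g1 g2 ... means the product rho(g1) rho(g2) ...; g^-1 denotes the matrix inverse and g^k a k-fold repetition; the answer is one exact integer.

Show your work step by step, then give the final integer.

-22

rho(a^-1) = [[-1, 1], [-2, 1]]
... * rho(b^-1) = [[-4, -11], [-1, -3]]  ->  [[3, 8], [7, 19]]
... * rho(a^-1) = [[-1, 1], [-2, 1]]  ->  [[-19, 11], [-45, 26]]
... * rho(a^-1) = [[-1, 1], [-2, 1]]  ->  [[-3, -8], [-7, -19]]
... * rho(b) = [[-3, 11], [1, -4]]  ->  [[1, -1], [2, -1]]
... * rho(a^-1) = [[-1, 1], [-2, 1]]  ->  [[1, 0], [0, 1]]
... * rho(b^-1) = [[-4, -11], [-1, -3]]  ->  [[-4, -11], [-1, -3]]
... * rho(a^-1) = [[-1, 1], [-2, 1]]  ->  [[26, -15], [7, -4]]
... * rho(b^-1) = [[-4, -11], [-1, -3]]  ->  [[-89, -241], [-24, -65]]
... * rho(b^-1) = [[-4, -11], [-1, -3]]  ->  [[597, 1702], [161, 459]]
... * rho(a) = [[1, -1], [2, -1]]  ->  [[4001, -2299], [1079, -620]]
... * rho(b) = [[-3, 11], [1, -4]]  ->  [[-14302, 53207], [-3857, 14349]]
... * rho(a^-1) = [[-1, 1], [-2, 1]]  ->  [[-92112, 38905], [-24841, 10492]]
... * rho(a^-1) = [[-1, 1], [-2, 1]]  ->  [[14302, -53207], [3857, -14349]]
... * rho(a^-1) = [[-1, 1], [-2, 1]]  ->  [[92112, -38905], [24841, -10492]]
... * rho(b) = [[-3, 11], [1, -4]]  ->  [[-315241, 1168852], [-85015, 315219]]
tr = -315241 + 315219 = -22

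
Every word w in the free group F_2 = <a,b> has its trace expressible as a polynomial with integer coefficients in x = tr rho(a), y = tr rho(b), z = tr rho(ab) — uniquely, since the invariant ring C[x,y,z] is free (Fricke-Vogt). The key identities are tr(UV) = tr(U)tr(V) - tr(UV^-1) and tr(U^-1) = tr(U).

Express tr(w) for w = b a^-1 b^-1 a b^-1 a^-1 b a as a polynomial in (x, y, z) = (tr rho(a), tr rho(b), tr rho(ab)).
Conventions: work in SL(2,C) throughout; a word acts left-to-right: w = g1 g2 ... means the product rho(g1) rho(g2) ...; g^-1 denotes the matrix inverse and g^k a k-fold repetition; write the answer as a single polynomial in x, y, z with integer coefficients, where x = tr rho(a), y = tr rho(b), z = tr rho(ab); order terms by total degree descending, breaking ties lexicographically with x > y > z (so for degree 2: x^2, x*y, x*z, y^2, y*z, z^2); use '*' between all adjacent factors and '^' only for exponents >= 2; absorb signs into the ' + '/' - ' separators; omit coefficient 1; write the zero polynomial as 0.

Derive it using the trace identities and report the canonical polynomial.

tr(b a b) = tr(b)*tr(a b) - tr(a)  (reduce the b square) = y*z - x
tr(b a b^2) = tr(b)*tr(b a b) - tr(b a)  (reduce the b square) = y^2*z - x*y - z
apply: tr(a b a b) = tr(a b)*tr(a b) - tr(1)  (split on a) = z^2 - 2
tr(a b a) = tr(a)*tr(b a) - tr(b)  (reduce the a square) = x*z - y
apply: tr(b a b^2 a) = tr(b)*tr(a b a b) - tr(a b a)  (reduce the b square) = y*z^2 - x*z - y
tr(b a^-1 b a b) = tr(b a b^2)*tr(a) - tr(b a b^2 a)  (eliminate a^-1) = x*y^2*z - x^2*y - y*z^2 + y
apply: tr(b^2) = tr(b)*tr(b) - tr(1)  (reduce the b square) = y^2 - 2
use: tr(a b^2 a) = tr(a)*tr(b^2 a) - tr(b^2)  (reduce the a square) = x*y*z - x^2 - y^2 + 2
apply: tr(b a b^2 a b) = tr(b)*tr(a b^2 a b) - tr(a b^2 a)  (reduce the b square) = y^2*z^2 - 2*x*y*z + x^2 - 2
use: tr(a b a b a b) = tr(b a)*tr(b a b a) - tr(b^-1 a^-1)  (split on b) = z^3 - 3*z
tr(a b a b a) = tr(a)*tr(b a b a) - tr(b a b)  (reduce the a square) = x*z^2 - y*z - x
tr(b a b^2 a b a) = tr(b)*tr(a b a b a b) - tr(a b a b a)  (reduce the b square) = y*z^3 - x*z^2 - 2*y*z + x
apply: tr(b a b a^-1 b a b) = tr(b a b^2 a b)*tr(a) - tr(b a b^2 a b a)  (eliminate a^-1) = x*y^2*z^2 - 2*x^2*y*z - y*z^3 + x^3 + x*z^2 + 2*y*z - 3*x
use: tr(b a b a b a b a) = tr(a b a b)*tr(a b a b) - tr(1)  (split on a) = z^4 - 4*z^2 + 2
tr(b a b a^-1 b a b a) = tr(b a b a b a b)*tr(a) - tr(b a b a b a b a)  (eliminate a^-1) = x*y*z^3 - x^2*z^2 - z^4 - 2*x*y*z + x^2 + 4*z^2 - 2
tr(a b a^-1 b a b a^-1 b) = tr(b a b a^-1 b a b)*tr(a) - tr(b a b a^-1 b a b a)  (eliminate a^-1) = x^2*y^2*z^2 - 2*x^3*y*z - 2*x*y*z^3 + x^4 + 2*x^2*z^2 + z^4 + 4*x*y*z - 4*x^2 - 4*z^2 + 2
apply: tr(a^-1 b a b a^-1 b^-1 a b) = tr(a b a^-1 b a b a^-1)*tr(b) - tr(a b a^-1 b a b a^-1 b)  (eliminate b^-1) = -x^2*y^2*z^2 + 2*x^3*y*z + x*y^3*z + 2*x*y*z^3 - x^4 - x^2*y^2 - 2*x^2*z^2 - y^2*z^2 - z^4 - 4*x*y*z + 4*x^2 + y^2 + 4*z^2 - 2
use: tr(b a^-1 b^-1 a b^-1 a^-1 b a) = tr(a^-1 b a b a^-1 b^-1 a)*tr(b) - tr(a^-1 b a b a^-1 b^-1 a b)  (eliminate b^-1) = x^2*y^2*z^2 - 2*x^3*y*z - x*y^3*z - 2*x*y*z^3 + x^4 + x^2*y^2 + 2*x^2*z^2 + y^2*z^2 + z^4 + 4*x*y*z - 4*x^2 - 4*z^2 + 2

x^2*y^2*z^2 - 2*x^3*y*z - x*y^3*z - 2*x*y*z^3 + x^4 + x^2*y^2 + 2*x^2*z^2 + y^2*z^2 + z^4 + 4*x*y*z - 4*x^2 - 4*z^2 + 2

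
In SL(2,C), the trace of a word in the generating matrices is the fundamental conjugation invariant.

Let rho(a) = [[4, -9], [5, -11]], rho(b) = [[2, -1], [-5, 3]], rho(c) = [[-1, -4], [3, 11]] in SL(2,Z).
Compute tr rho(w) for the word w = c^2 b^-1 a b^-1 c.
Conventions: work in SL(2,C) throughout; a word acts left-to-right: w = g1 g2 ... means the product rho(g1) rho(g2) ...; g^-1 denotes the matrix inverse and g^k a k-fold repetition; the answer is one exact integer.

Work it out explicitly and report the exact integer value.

rho(c) = [[-1, -4], [3, 11]]
... * rho(c) = [[-1, -4], [3, 11]]  ->  [[-11, -40], [30, 109]]
... * rho(b^-1) = [[3, 1], [5, 2]]  ->  [[-233, -91], [635, 248]]
... * rho(a) = [[4, -9], [5, -11]]  ->  [[-1387, 3098], [3780, -8443]]
... * rho(b^-1) = [[3, 1], [5, 2]]  ->  [[11329, 4809], [-30875, -13106]]
... * rho(c) = [[-1, -4], [3, 11]]  ->  [[3098, 7583], [-8443, -20666]]
tr = 3098 + -20666 = -17568

-17568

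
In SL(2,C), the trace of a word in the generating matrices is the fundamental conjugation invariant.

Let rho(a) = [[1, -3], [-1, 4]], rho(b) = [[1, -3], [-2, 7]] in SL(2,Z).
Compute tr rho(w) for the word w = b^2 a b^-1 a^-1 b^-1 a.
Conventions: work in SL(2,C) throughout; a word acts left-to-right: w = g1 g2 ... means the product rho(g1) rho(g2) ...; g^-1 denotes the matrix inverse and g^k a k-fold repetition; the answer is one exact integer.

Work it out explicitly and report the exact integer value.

-2686

rho(b) = [[1, -3], [-2, 7]]
... * rho(b) = [[1, -3], [-2, 7]]  ->  [[7, -24], [-16, 55]]
... * rho(a) = [[1, -3], [-1, 4]]  ->  [[31, -117], [-71, 268]]
... * rho(b^-1) = [[7, 3], [2, 1]]  ->  [[-17, -24], [39, 55]]
... * rho(a^-1) = [[4, 3], [1, 1]]  ->  [[-92, -75], [211, 172]]
... * rho(b^-1) = [[7, 3], [2, 1]]  ->  [[-794, -351], [1821, 805]]
... * rho(a) = [[1, -3], [-1, 4]]  ->  [[-443, 978], [1016, -2243]]
tr = -443 + -2243 = -2686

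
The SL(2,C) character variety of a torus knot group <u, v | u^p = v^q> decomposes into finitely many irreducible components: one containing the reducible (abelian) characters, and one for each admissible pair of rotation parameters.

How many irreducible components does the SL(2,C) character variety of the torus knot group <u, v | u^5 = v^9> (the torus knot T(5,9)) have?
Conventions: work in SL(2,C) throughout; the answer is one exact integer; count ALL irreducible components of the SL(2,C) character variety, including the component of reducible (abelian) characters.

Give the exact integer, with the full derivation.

17

In the torus knot group T(5,9), u^5 = v^9 is central, so an irreducible representation sends it to +I or -I (Schur).
So on each irreducible component the traces are pinned: tr(u) = 2*cos(pi*alpha/5) with 1 <= alpha <= 4, tr(v) = 2*cos(pi*beta/9) with 1 <= beta <= 8.
u^5 = (-1)^alpha I and v^9 = (-1)^beta I must agree, so alpha and beta have equal parity.
Counting: 2 odd alphas x 4 odd betas + 2 even alphas x 4 even betas = 8 + 8 = 16.
That is 16 components of irreducible characters, and with the reducible (abelian) component the total is 17.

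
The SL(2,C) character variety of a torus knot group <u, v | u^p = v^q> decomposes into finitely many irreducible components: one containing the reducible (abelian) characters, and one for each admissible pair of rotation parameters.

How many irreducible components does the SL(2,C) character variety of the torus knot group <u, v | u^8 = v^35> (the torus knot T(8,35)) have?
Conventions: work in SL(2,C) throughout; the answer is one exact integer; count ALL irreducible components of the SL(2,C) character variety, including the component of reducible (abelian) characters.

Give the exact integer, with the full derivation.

For T(8,35): irreducibility forces the central element u^8 = v^35 to one of +I, -I.
This locks tr(u) to 2*cos(pi*alpha/8), alpha in 1..7, and tr(v) to 2*cos(pi*beta/35), beta in 1..34, on each component of irreducible characters.
Consistency of u^8 = (-1)^alpha I with v^35 = (-1)^beta I forces alpha = beta (mod 2).
Enumerate parity-matched pairs: 4*17 odd-odd plus 3*17 even-even gives 119.
components with irreducible characters: 119; plus the single component of reducible (abelian) characters: total 120.

120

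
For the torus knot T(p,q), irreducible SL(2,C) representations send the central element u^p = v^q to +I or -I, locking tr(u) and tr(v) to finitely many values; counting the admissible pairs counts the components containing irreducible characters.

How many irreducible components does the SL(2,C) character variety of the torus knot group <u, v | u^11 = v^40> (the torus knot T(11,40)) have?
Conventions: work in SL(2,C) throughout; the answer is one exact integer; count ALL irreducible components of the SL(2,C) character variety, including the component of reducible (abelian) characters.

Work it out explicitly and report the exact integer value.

Gamma = < u, v | u^11 = v^40 > (torus knot T(11,40)); the central element u^11 = v^40 acts as +I or -I in any irreducible SL(2,C) representation.
This locks tr(u) to 2*cos(pi*alpha/11), alpha in 1..10, and tr(v) to 2*cos(pi*beta/40), beta in 1..39, on each component of irreducible characters.
u^11 = (-1)^alpha I and v^40 = (-1)^beta I must agree, so alpha and beta have equal parity.
count pairs: odd alpha (5 choices) x odd beta (20), plus even alpha (5) x even beta (19): 5*20 + 5*19 = 195.
components with irreducible characters: 195; plus the single component of reducible (abelian) characters: total 196.

196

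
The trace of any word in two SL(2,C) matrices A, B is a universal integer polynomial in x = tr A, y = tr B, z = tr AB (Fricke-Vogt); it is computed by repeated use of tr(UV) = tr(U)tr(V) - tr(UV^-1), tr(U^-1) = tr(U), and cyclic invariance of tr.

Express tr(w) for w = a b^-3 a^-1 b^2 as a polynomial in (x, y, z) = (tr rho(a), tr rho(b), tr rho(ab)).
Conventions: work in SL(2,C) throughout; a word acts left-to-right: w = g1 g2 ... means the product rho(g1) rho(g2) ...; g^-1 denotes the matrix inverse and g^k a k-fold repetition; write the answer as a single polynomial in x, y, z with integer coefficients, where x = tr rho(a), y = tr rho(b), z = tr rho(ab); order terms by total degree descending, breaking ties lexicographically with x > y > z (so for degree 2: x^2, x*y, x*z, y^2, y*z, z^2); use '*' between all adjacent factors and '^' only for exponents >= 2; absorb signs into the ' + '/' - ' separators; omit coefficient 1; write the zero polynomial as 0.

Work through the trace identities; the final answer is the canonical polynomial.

-x*y^4*z + x^2*y^3 + y^5 + y^3*z^2 + x*y^2*z - x^2*y - 5*y^3 - y*z^2 + 5*y

tr(b^2) = tr(b)*tr(b) - tr(1) = y^2 - 2
tr(a b^2) = tr(b)*tr(a b) - tr(a) = y*z - x
tr(b^2 a b) = tr(b)*tr(a b^2) - tr(a b) = y^2*z - x*y - z
tr(a b a b) = tr(a b)*tr(a b) - tr(1) = z^2 - 2
next, tr(a b a) = tr(a)*tr(b a) - tr(b) = x*z - y
tr(b^2 a b a) = tr(b)*tr(a b a b) - tr(a b a) = y*z^2 - x*z - y
and tr(a^-1 b^2 a b) = tr(b^2 a b)*tr(a) - tr(b^2 a b a) = x*y^2*z - x^2*y - y*z^2 + y
and tr(a^-1 b^2 a b^-1) = tr(a^-1 b^2 a)*tr(b) - tr(a^-1 b^2 a b) = -x*y^2*z + x^2*y + y^3 + y*z^2 - 3*y
tr(a^-1 b^2 a b^-2) = tr(a^-1 b^2 a b^-1)*tr(b) - tr(a^-1 b^2 a) = -x*y^3*z + x^2*y^2 + y^4 + y^2*z^2 - 4*y^2 + 2
tr(a b^-3 a^-1 b^2) = tr(a^-1 b^2 a b^-2)*tr(b) - tr(a^-1 b^2 a b^-1) = -x*y^4*z + x^2*y^3 + y^5 + y^3*z^2 + x*y^2*z - x^2*y - 5*y^3 - y*z^2 + 5*y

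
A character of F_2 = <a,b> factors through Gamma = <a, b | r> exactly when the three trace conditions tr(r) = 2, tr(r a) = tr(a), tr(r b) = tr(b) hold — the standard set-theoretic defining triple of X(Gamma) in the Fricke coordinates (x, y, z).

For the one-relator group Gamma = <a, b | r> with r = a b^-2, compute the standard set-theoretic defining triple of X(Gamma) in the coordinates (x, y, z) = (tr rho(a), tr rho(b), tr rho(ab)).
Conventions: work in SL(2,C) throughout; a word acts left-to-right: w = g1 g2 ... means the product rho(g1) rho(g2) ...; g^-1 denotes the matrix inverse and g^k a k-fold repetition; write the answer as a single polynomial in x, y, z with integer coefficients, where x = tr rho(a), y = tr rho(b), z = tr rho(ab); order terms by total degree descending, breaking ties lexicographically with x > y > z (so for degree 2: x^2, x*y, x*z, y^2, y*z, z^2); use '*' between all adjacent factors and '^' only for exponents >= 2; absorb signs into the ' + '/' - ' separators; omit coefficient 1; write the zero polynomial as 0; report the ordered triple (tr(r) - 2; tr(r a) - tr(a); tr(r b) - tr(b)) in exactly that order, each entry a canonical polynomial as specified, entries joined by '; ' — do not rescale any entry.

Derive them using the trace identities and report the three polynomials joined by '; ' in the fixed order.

trace(b^-1 a) = trace(a)*trace(b) - trace(a b)   [inverse elimination on b] = x*y - z
next, trace(a b^-2) = trace(b^-1 a)*trace(b) - trace(b^-1 a b)   [inverse elimination on b] = x*y^2 - y*z - x
next, trace(a^2) = trace(a)*trace(a) - trace(1) = x^2 - 2
and trace(a^2 b) = trace(a)*trace(b a) - trace(b) = x*z - y
trace(b^-1 a^2) = trace(a^2)*trace(b) - trace(a^2 b) = x^2*y - x*z - y
next, trace(a b^-2 a) = trace(b^-1 a^2)*trace(b) - trace(b^-1 a^2 b) = x^2*y^2 - x*y*z - x^2 - y^2 + 2
assemble the triple (trace(r) - 2; trace(r a) - x; trace(r b) - y)

x*y^2 - y*z - x - 2; x^2*y^2 - x*y*z - x^2 - y^2 - x + 2; x*y - y - z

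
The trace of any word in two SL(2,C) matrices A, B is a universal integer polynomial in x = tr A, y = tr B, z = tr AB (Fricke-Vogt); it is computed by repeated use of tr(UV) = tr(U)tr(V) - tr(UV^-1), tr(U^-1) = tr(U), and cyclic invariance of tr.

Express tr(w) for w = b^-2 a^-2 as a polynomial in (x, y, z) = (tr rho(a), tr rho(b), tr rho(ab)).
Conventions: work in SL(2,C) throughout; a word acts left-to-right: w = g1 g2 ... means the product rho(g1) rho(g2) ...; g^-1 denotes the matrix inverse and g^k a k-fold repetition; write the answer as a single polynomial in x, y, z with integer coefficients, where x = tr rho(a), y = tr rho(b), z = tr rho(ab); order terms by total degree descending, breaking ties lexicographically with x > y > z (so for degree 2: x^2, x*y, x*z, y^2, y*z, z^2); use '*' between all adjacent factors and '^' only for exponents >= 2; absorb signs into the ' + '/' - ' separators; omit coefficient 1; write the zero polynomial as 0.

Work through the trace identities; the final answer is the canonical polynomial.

x*y*z - x^2 - y^2 + 2

apply: trace(a^-1) = trace(a) = x
apply: trace(a^-1 b) = trace(b)*trace(a) - trace(b a)   [inverse elimination on a] = x*y - z
trace(b^-1 a^-1) = trace(a^-1)*trace(b) - trace(a^-1 b)   [inverse elimination on b] = z
trace(b^-2 a^-1) = trace(b^-1 a^-1)*trace(b) - trace(b^-1 a^-1 b)   [inverse elimination on b] = y*z - x
trace(b^-2) = trace(b^-1)*trace(b) - trace(1)   [inverse elimination on b] = y^2 - 2
apply: trace(b^-2 a^-2) = trace(b^-2 a^-1)*trace(a) - trace(b^-2)   [inverse elimination on a] = x*y*z - x^2 - y^2 + 2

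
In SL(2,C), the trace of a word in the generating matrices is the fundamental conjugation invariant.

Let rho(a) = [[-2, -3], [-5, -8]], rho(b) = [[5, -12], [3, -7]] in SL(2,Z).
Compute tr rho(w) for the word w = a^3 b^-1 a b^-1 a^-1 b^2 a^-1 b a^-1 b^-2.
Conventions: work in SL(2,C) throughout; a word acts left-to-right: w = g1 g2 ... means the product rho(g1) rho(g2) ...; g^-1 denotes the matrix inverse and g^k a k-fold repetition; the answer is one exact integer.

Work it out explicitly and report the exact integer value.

1459869633607

rho(a) = [[-2, -3], [-5, -8]]
... * rho(a) = [[-2, -3], [-5, -8]]  ->  [[19, 30], [50, 79]]
... * rho(a) = [[-2, -3], [-5, -8]]  ->  [[-188, -297], [-495, -782]]
... * rho(b^-1) = [[-7, 12], [-3, 5]]  ->  [[2207, -3741], [5811, -9850]]
... * rho(a) = [[-2, -3], [-5, -8]]  ->  [[14291, 23307], [37628, 61367]]
... * rho(b^-1) = [[-7, 12], [-3, 5]]  ->  [[-169958, 288027], [-447497, 758371]]
... * rho(a^-1) = [[-8, 3], [5, -2]]  ->  [[2799799, -1085928], [7371831, -2859233]]
... * rho(b) = [[5, -12], [3, -7]]  ->  [[10741211, -25996092], [28281456, -68447341]]
... * rho(b) = [[5, -12], [3, -7]]  ->  [[-24282221, 53078112], [-63934743, 139753915]]
... * rho(a^-1) = [[-8, 3], [5, -2]]  ->  [[459648328, -179002887], [1210247519, -471312059]]
... * rho(b) = [[5, -12], [3, -7]]  ->  [[1761232979, -4262759727], [4637301418, -11223785815]]
... * rho(a^-1) = [[-8, 3], [5, -2]]  ->  [[-35403662467, 13809218391], [-93217340419, 36359475884]]
... * rho(b^-1) = [[-7, 12], [-3, 5]]  ->  [[206397982096, -355797857649], [543442955281, -936810705608]]
... * rho(b^-1) = [[-7, 12], [-3, 5]]  ->  [[-377392301725, 697786496907], [-993668570143, 1837261935332]]
tr = -377392301725 + 1837261935332 = 1459869633607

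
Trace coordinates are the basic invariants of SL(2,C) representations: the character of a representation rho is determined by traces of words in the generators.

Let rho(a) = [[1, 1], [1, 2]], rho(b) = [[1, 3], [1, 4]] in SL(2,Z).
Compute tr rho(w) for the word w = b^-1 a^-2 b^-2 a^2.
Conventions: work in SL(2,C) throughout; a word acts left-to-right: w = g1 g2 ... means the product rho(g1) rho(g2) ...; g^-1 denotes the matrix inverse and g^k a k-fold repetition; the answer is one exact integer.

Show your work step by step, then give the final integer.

-70

rho(b^-1) = [[4, -3], [-1, 1]]
... * rho(a^-1) = [[2, -1], [-1, 1]]  ->  [[11, -7], [-3, 2]]
... * rho(a^-1) = [[2, -1], [-1, 1]]  ->  [[29, -18], [-8, 5]]
... * rho(b^-1) = [[4, -3], [-1, 1]]  ->  [[134, -105], [-37, 29]]
... * rho(b^-1) = [[4, -3], [-1, 1]]  ->  [[641, -507], [-177, 140]]
... * rho(a) = [[1, 1], [1, 2]]  ->  [[134, -373], [-37, 103]]
... * rho(a) = [[1, 1], [1, 2]]  ->  [[-239, -612], [66, 169]]
tr = -239 + 169 = -70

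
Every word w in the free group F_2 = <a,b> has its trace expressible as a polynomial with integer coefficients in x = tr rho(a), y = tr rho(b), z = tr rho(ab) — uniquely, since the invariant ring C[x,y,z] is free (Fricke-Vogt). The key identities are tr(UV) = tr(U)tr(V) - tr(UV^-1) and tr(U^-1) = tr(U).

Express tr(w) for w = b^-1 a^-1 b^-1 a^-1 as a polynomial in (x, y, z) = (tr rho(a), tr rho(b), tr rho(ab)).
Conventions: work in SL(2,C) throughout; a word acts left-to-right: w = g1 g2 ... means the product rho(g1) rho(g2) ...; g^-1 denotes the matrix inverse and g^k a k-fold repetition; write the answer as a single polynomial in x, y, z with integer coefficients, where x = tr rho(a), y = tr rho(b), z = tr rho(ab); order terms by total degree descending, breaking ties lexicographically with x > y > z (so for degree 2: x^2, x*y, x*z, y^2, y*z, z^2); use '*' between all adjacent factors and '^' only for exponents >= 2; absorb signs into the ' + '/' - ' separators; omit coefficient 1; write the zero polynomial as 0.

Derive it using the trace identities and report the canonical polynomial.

z^2 - 2

trace(b^-1) = trace(b) = y
so trace(b^-1 a) = trace(a) * trace(b) - trace(a b)   [inverse elimination on b] = x*y - z
so trace(a^-1 b^-1) = trace(b^-1) * trace(a) - trace(b^-1 a)   [inverse elimination on a] = z
so trace(a^-1 b^-1 a^-1) = trace(a^-1 b^-1) * trace(a) - trace(a^-1 b^-1 a)   [inverse elimination on a] = x*z - y
reduce: trace(b a b) = trace(b) * trace(a b) - trace(a)   [square of b] = y*z - x
so trace(b a b a) = trace(a b) * trace(a b) - trace(1)   [split at a repeated a] = z^2 - 2
trace(a^-1 b a b) = trace(b a b) * trace(a) - trace(b a b a)   [inverse elimination on a] = x*y*z - x^2 - z^2 + 2
reduce: trace(b^-1 a^-1 b a) = trace(a^-1 b a) * trace(b) - trace(a^-1 b a b)   [inverse elimination on b] = -x*y*z + x^2 + y^2 + z^2 - 2
trace(a^-1 b^-1 a^-1 b) = trace(b^-1 a^-1 b) * trace(a) - trace(b^-1 a^-1 b a)   [inverse elimination on a] = x*y*z - y^2 - z^2 + 2
trace(b^-1 a^-1 b^-1 a^-1) = trace(a^-1 b^-1 a^-1) * trace(b) - trace(a^-1 b^-1 a^-1 b)   [inverse elimination on b] = z^2 - 2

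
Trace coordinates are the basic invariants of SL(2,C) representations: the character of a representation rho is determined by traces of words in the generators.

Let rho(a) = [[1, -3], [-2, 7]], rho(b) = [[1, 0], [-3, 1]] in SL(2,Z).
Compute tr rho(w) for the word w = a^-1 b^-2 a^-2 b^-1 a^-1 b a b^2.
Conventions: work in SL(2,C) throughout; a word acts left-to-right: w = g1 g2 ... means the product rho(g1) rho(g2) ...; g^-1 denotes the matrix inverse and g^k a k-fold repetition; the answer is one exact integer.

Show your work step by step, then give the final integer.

-567322

rho(a^-1) = [[7, 3], [2, 1]]
... * rho(b^-1) = [[1, 0], [3, 1]]  ->  [[16, 3], [5, 1]]
... * rho(b^-1) = [[1, 0], [3, 1]]  ->  [[25, 3], [8, 1]]
... * rho(a^-1) = [[7, 3], [2, 1]]  ->  [[181, 78], [58, 25]]
... * rho(a^-1) = [[7, 3], [2, 1]]  ->  [[1423, 621], [456, 199]]
... * rho(b^-1) = [[1, 0], [3, 1]]  ->  [[3286, 621], [1053, 199]]
... * rho(a^-1) = [[7, 3], [2, 1]]  ->  [[24244, 10479], [7769, 3358]]
... * rho(b) = [[1, 0], [-3, 1]]  ->  [[-7193, 10479], [-2305, 3358]]
... * rho(a) = [[1, -3], [-2, 7]]  ->  [[-28151, 94932], [-9021, 30421]]
... * rho(b) = [[1, 0], [-3, 1]]  ->  [[-312947, 94932], [-100284, 30421]]
... * rho(b) = [[1, 0], [-3, 1]]  ->  [[-597743, 94932], [-191547, 30421]]
tr = -597743 + 30421 = -567322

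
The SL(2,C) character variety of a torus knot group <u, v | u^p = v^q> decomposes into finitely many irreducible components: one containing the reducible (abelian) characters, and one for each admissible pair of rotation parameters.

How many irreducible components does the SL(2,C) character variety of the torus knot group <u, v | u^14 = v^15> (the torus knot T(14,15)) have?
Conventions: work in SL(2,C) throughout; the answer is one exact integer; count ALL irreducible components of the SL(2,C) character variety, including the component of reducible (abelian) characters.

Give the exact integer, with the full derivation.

Gamma = < u, v | u^14 = v^15 > (torus knot T(14,15)); the central element u^14 = v^15 acts as +I or -I in any irreducible SL(2,C) representation.
This locks tr(u) to 2*cos(pi*alpha/14), alpha in 1..13, and tr(v) to 2*cos(pi*beta/15), beta in 1..14, on each component of irreducible characters.
The two central values (-1)^alpha I and (-1)^beta I must be the same matrix, so alpha and beta share a parity.
count pairs: odd alpha (7 choices) x odd beta (7), plus even alpha (6) x even beta (7): 7*7 + 6*7 = 91.
components with irreducible characters: 91; plus the single component of reducible (abelian) characters: total 92.

92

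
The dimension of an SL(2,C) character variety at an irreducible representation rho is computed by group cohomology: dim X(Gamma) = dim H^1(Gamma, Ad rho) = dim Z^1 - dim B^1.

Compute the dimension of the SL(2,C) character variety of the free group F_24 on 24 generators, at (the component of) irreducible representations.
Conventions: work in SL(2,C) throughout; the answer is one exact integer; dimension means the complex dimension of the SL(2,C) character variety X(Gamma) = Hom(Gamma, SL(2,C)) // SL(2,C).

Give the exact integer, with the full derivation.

The free group F_24: 24 generators, no relators.
A cocycle picks one sl_2 vector per generator freely, giving dim Z^1 = 3*24 = 72.
Irreducibility makes the coboundary map sl_2 -> Z^1 injective (trivial centralizer), so dim B^1 = 3.
Therefore dim X = 72 - 3 = 69.

69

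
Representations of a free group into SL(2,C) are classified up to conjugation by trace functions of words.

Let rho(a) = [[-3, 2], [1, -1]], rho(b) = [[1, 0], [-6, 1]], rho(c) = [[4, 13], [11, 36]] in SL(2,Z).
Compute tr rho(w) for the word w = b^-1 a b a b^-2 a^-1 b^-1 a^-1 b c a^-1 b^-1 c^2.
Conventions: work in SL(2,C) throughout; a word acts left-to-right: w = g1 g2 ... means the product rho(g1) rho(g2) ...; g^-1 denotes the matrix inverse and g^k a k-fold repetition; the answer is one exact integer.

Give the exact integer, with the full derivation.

rho(b^-1) = [[1, 0], [6, 1]]
... * rho(a) = [[-3, 2], [1, -1]]  ->  [[-3, 2], [-17, 11]]
... * rho(b) = [[1, 0], [-6, 1]]  ->  [[-15, 2], [-83, 11]]
... * rho(a) = [[-3, 2], [1, -1]]  ->  [[47, -32], [260, -177]]
... * rho(b^-1) = [[1, 0], [6, 1]]  ->  [[-145, -32], [-802, -177]]
... * rho(b^-1) = [[1, 0], [6, 1]]  ->  [[-337, -32], [-1864, -177]]
... * rho(a^-1) = [[-1, -2], [-1, -3]]  ->  [[369, 770], [2041, 4259]]
... * rho(b^-1) = [[1, 0], [6, 1]]  ->  [[4989, 770], [27595, 4259]]
... * rho(a^-1) = [[-1, -2], [-1, -3]]  ->  [[-5759, -12288], [-31854, -67967]]
... * rho(b) = [[1, 0], [-6, 1]]  ->  [[67969, -12288], [375948, -67967]]
... * rho(c) = [[4, 13], [11, 36]]  ->  [[136708, 441229], [756155, 2440512]]
... * rho(a^-1) = [[-1, -2], [-1, -3]]  ->  [[-577937, -1597103], [-3196667, -8833846]]
... * rho(b^-1) = [[1, 0], [6, 1]]  ->  [[-10160555, -1597103], [-56199743, -8833846]]
... * rho(c) = [[4, 13], [11, 36]]  ->  [[-58210353, -189582923], [-321971278, -1048615115]]
... * rho(c) = [[4, 13], [11, 36]]  ->  [[-2318253565, -7581719817], [-12822651377, -41935770754]]
tr = -2318253565 + -41935770754 = -44254024319

-44254024319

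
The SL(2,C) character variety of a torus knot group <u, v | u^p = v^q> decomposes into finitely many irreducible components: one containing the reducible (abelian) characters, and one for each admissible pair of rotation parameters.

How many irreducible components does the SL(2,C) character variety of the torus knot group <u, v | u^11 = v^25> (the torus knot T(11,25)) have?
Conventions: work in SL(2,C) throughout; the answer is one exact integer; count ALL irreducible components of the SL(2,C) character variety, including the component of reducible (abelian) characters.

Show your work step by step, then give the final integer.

In the torus knot group T(11,25), u^11 = v^25 is central, so an irreducible representation sends it to +I or -I (Schur).
So on each irreducible component the traces are pinned: tr(u) = 2*cos(pi*alpha/11) with 1 <= alpha <= 10, tr(v) = 2*cos(pi*beta/25) with 1 <= beta <= 24.
The two central values (-1)^alpha I and (-1)^beta I must be the same matrix, so alpha and beta share a parity.
count pairs: odd alpha (5 choices) x odd beta (12), plus even alpha (5) x even beta (12): 5*12 + 5*12 = 120.
components with irreducible characters: 120; plus the single component of reducible (abelian) characters: total 121.

121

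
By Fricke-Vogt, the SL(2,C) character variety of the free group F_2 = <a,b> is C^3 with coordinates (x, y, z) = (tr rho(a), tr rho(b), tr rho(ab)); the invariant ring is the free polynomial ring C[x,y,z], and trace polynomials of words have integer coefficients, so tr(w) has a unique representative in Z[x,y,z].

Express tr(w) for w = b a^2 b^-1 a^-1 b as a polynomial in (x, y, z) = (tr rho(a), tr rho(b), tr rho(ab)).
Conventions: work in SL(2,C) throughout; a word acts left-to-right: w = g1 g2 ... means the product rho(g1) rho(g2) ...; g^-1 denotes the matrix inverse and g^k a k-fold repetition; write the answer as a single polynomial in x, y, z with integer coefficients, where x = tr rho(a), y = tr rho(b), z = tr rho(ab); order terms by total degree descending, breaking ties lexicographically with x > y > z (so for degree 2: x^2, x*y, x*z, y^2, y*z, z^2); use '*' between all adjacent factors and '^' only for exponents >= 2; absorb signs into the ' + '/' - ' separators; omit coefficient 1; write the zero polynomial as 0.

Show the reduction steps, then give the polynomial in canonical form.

tr(b a^2) = tr(a) tr(b a) - tr(b)   [square of a] = x*z - y
tr(b^2 a) = tr(b) tr(a b) - tr(a)   [square of b] = y*z - x
tr(b^2) = tr(b) tr(b) - tr(1)   [square of b] = y^2 - 2
use: tr(a b^2 a) = tr(a) tr(b^2 a) - tr(b^2)   [square of a] = x*y*z - x^2 - y^2 + 2
apply: tr(a b^2 a^2) = tr(a) tr(a b^2 a) - tr(a b^2)   [square of a] = x^2*y*z - x^3 - x*y^2 - y*z + 3*x
use: tr(a b a b) = tr(b a) tr(b a) - tr(1)   [split at a repeated b] = z^2 - 2
tr(b a b^2 a) = tr(b) tr(a b a b) - tr(a b a)   [square of b] = y*z^2 - x*z - y
tr(b a b^2) = tr(b) tr(b a b) - tr(b a)   [square of b] = y^2*z - x*y - z
tr(a b^2 a^2 b) = tr(a) tr(b a b^2 a) - tr(b a b^2)   [square of a] = x*y*z^2 - x^2*z - y^2*z + z
apply: tr(b^2 a^2 b^-1 a) = tr(a b^2 a^2) tr(b) - tr(a b^2 a^2 b)   [inverse elimination on b] = x^2*y^2*z - x^3*y - x*y^3 - x*y*z^2 + x^2*z + 3*x*y - z
apply: tr(b a^2 b^-1 a^-1 b) = tr(b^2 a^2 b^-1) tr(a) - tr(b^2 a^2 b^-1 a)   [inverse elimination on a] = -x^2*y^2*z + x^3*y + x*y^3 + x*y*z^2 - 4*x*y + z

-x^2*y^2*z + x^3*y + x*y^3 + x*y*z^2 - 4*x*y + z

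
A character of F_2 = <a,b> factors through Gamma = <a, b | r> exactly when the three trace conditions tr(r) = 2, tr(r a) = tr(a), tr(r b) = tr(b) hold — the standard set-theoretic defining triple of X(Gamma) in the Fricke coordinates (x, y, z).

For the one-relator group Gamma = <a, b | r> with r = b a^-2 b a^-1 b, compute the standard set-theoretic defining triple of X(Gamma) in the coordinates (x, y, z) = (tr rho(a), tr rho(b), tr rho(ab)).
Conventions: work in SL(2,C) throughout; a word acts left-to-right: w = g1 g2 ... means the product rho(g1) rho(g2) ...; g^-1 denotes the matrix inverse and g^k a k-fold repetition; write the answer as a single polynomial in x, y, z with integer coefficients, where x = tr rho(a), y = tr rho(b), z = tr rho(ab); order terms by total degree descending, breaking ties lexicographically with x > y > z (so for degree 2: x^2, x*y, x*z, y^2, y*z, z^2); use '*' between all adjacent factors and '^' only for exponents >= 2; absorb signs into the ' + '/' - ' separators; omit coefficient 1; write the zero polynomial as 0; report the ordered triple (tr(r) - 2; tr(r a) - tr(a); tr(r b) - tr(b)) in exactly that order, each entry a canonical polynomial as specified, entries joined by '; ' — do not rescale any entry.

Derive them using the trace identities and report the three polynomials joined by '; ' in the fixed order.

tr(b^2) = tr(b)*tr(b) - tr(1)   [square of b] = y^2 - 2
tr(b^3) = tr(b)*tr(b^2) - tr(b)   [square of b] = y^3 - 3*y
reduce: tr(b a b) = tr(b)*tr(a b) - tr(a)   [square of b] = y*z - x
tr(b^3 a) = tr(b)*tr(b a b) - tr(b a)   [square of b] = y^2*z - x*y - z
tr(a^-1 b^3) = tr(b^3)*tr(a) - tr(b^3 a)   [inverse elimination on a] = x*y^3 - y^2*z - 2*x*y + z
so tr(b^2 a^-2 b) = tr(a^-1 b^3)*tr(a) - tr(a^-1 b^3 a)   [inverse elimination on a] = x^2*y^3 - x*y^2*z - 2*x^2*y - y^3 + x*z + 3*y
tr(a b a b) = tr(b a)*tr(b a) - tr(1)   [split at a repeated b] = z^2 - 2
tr(a b a) = tr(a)*tr(b a) - tr(b)   [square of a] = x*z - y
tr(b a b^2 a) = tr(b)*tr(a b a b) - tr(a b a)   [square of b] = y*z^2 - x*z - y
reduce: tr(b a b^2 a^-1) = tr(b a b^2)*tr(a) - tr(b a b^2 a)   [inverse elimination on a] = x*y^2*z - x^2*y - y*z^2 + y
tr(b^2 a^-2 b a) = tr(b a b^2 a^-1)*tr(a) - tr(b a b^2)   [inverse elimination on a] = x^2*y^2*z - x^3*y - x*y*z^2 - y^2*z + 2*x*y + z
so tr(b a^-2 b a^-1 b) = tr(b^2 a^-2 b)*tr(a) - tr(b^2 a^-2 b a)   [inverse elimination on a] = x^3*y^3 - 2*x^2*y^2*z - x^3*y - x*y^3 + x*y*z^2 + x^2*z + y^2*z + x*y - z
tr(a^-1 b^2 a b) = tr(b^2 a b)*tr(a) - tr(b^2 a b a) = x*y^2*z - x^2*y - y*z^2 + y
tr(b a b a^-2 b) = tr(a^-1 b^2 a b)*tr(a) - tr(a^-1 b^2 a b a) = x^2*y^2*z - x^3*y - x*y*z^2 - y^2*z + 2*x*y + z
so tr(b a b a b a) = tr(b a)*tr(b a b a) - tr(b^-1 a^-1) = z^3 - 3*z
tr(a^-1 b a b a b) = tr(b a b a b)*tr(a) - tr(b a b a b a) = x*y*z^2 - x^2*z - z^3 - x*y + 3*z
so tr(b a b a^-2 b a) = tr(a^-1 b a b a b)*tr(a) - tr(a^-1 b a b a b a) = x^2*y*z^2 - x^3*z - x*z^3 - x^2*y - y*z^2 + 4*x*z + y
so tr(b a^-2 b a^-1 b a) = tr(b a b a^-2 b)*tr(a) - tr(b a b a^-2 b a) = x^3*y^2*z - x^4*y - 2*x^2*y*z^2 + x^3*z - x*y^2*z + x*z^3 + 3*x^2*y + y*z^2 - 3*x*z - y
so tr(b^4) = tr(b)*tr(b^3) - tr(b^2)   [square of b] = y^4 - 4*y^2 + 2
tr(b^4 a) = tr(b)*tr(b a b^2) - tr(b a b)   [square of b] = y^3*z - x*y^2 - 2*y*z + x
tr(b a^-1 b^3) = tr(b^4)*tr(a) - tr(b^4 a)   [inverse elimination on a] = x*y^4 - y^3*z - 3*x*y^2 + 2*y*z + x
reduce: tr(b^3 a b a) = tr(b)*tr(a b a b^2) - tr(a b a b)   [square of b] = y^2*z^2 - x*y*z - y^2 - z^2 + 2
tr(b a^-1 b^3 a) = tr(b^3 a b)*tr(a) - tr(b^3 a b a)   [inverse elimination on a] = x*y^3*z - x^2*y^2 - y^2*z^2 - x*y*z + x^2 + y^2 + z^2 - 2
tr(b a^-1 b^3 a^-1) = tr(b a^-1 b^3)*tr(a) - tr(b a^-1 b^3 a)   [inverse elimination on a] = x^2*y^4 - 2*x*y^3*z - 2*x^2*y^2 + y^2*z^2 + 3*x*y*z - y^2 - z^2 + 2
tr(b a^-2 b a^-1 b^2) = tr(b a^-1 b^3 a^-1)*tr(a) - tr(b a^-1 b^3)   [inverse elimination on a] = x^3*y^4 - 2*x^2*y^3*z - 2*x^3*y^2 - x*y^4 + x*y^2*z^2 + 3*x^2*y*z + y^3*z + 2*x*y^2 - x*z^2 - 2*y*z + x
assemble the triple (tr(r) - 2; tr(r a) - x; tr(r b) - y)

x^3*y^3 - 2*x^2*y^2*z - x^3*y - x*y^3 + x*y*z^2 + x^2*z + y^2*z + x*y - z - 2; x^3*y^2*z - x^4*y - 2*x^2*y*z^2 + x^3*z - x*y^2*z + x*z^3 + 3*x^2*y + y*z^2 - 3*x*z - x - y; x^3*y^4 - 2*x^2*y^3*z - 2*x^3*y^2 - x*y^4 + x*y^2*z^2 + 3*x^2*y*z + y^3*z + 2*x*y^2 - x*z^2 - 2*y*z + x - y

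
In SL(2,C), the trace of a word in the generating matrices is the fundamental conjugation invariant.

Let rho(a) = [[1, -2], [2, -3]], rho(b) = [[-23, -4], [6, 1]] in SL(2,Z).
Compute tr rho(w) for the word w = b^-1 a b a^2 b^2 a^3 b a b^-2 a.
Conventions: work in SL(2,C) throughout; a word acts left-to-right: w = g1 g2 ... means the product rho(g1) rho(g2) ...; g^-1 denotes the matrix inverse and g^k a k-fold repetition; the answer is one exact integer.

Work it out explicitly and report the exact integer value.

rho(b^-1) = [[1, 4], [-6, -23]]
... * rho(a) = [[1, -2], [2, -3]]  ->  [[9, -14], [-52, 81]]
... * rho(b) = [[-23, -4], [6, 1]]  ->  [[-291, -50], [1682, 289]]
... * rho(a) = [[1, -2], [2, -3]]  ->  [[-391, 732], [2260, -4231]]
... * rho(a) = [[1, -2], [2, -3]]  ->  [[1073, -1414], [-6202, 8173]]
... * rho(b) = [[-23, -4], [6, 1]]  ->  [[-33163, -5706], [191684, 32981]]
... * rho(b) = [[-23, -4], [6, 1]]  ->  [[728513, 126946], [-4210846, -733755]]
... * rho(a) = [[1, -2], [2, -3]]  ->  [[982405, -1837864], [-5678356, 10622957]]
... * rho(a) = [[1, -2], [2, -3]]  ->  [[-2693323, 3548782], [15567558, -20512159]]
... * rho(a) = [[1, -2], [2, -3]]  ->  [[4404241, -5259700], [-25456760, 30401361]]
... * rho(b) = [[-23, -4], [6, 1]]  ->  [[-132855743, -22876664], [767913646, 132228401]]
... * rho(a) = [[1, -2], [2, -3]]  ->  [[-178609071, 334341478], [1032370448, -1932512495]]
... * rho(b^-1) = [[1, 4], [-6, -23]]  ->  [[-2184657939, -8404290278], [12627445418, 48577269177]]
... * rho(b^-1) = [[1, 4], [-6, -23]]  ->  [[48241083729, 184560044638], [-278836169644, -1066767409399]]
... * rho(a) = [[1, -2], [2, -3]]  ->  [[417361173005, -650162301372], [-2412370988442, 3757974567485]]
tr = 417361173005 + 3757974567485 = 4175335740490

4175335740490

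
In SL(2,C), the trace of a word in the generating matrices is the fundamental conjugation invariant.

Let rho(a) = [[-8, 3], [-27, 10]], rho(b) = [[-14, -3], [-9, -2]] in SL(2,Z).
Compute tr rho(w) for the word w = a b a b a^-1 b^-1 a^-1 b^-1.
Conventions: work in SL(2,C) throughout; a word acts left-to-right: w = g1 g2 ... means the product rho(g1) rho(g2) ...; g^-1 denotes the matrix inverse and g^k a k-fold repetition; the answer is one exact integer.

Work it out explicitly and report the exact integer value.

rho(a) = [[-8, 3], [-27, 10]]
... * rho(b) = [[-14, -3], [-9, -2]]  ->  [[85, 18], [288, 61]]
... * rho(a) = [[-8, 3], [-27, 10]]  ->  [[-1166, 435], [-3951, 1474]]
... * rho(b) = [[-14, -3], [-9, -2]]  ->  [[12409, 2628], [42048, 8905]]
... * rho(a^-1) = [[10, -3], [27, -8]]  ->  [[195046, -58251], [660915, -197384]]
... * rho(b^-1) = [[-2, 3], [9, -14]]  ->  [[-914351, 1400652], [-3098286, 4746121]]
... * rho(a^-1) = [[10, -3], [27, -8]]  ->  [[28674094, -8462163], [97162407, -28674110]]
... * rho(b^-1) = [[-2, 3], [9, -14]]  ->  [[-133507655, 204492564], [-452391804, 692924761]]
tr = -133507655 + 692924761 = 559417106

559417106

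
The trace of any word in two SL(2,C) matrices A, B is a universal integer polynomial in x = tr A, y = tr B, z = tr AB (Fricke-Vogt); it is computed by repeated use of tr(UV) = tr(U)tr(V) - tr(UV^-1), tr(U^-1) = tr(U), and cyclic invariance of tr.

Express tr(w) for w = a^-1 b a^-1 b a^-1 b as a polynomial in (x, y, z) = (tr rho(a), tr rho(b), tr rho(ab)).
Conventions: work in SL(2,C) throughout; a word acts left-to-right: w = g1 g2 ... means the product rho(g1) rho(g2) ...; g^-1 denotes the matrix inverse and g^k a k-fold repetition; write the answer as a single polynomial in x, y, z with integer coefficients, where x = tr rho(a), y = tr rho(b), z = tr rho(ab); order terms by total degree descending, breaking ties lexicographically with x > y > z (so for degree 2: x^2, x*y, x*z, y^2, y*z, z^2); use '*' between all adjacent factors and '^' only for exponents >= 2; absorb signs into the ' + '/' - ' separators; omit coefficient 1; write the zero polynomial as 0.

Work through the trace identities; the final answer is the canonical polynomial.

reduce: trace(b^2) = trace(b)*trace(b) - trace(1)   [square of b] = y^2 - 2
so trace(b^3) = trace(b)*trace(b^2) - trace(b)   [square of b] = y^3 - 3*y
trace(b a b) = trace(b)*trace(a b) - trace(a)   [square of b] = y*z - x
trace(b^3 a) = trace(b)*trace(b a b) - trace(b a)   [square of b] = y^2*z - x*y - z
trace(b^2 a^-1 b) = trace(b^3)*trace(a) - trace(b^3 a)   [inverse elimination on a] = x*y^3 - y^2*z - 2*x*y + z
trace(a b a b) = trace(b a)*trace(b a) - trace(1)   [split at a repeated b] = z^2 - 2
trace(a b a) = trace(a)*trace(b a) - trace(b)   [square of a] = x*z - y
trace(b a b^2 a) = trace(b)*trace(a b a b) - trace(a b a)   [square of b] = y*z^2 - x*z - y
trace(b^2 a^-1 b a) = trace(b a b^2)*trace(a) - trace(b a b^2 a)   [inverse elimination on a] = x*y^2*z - x^2*y - y*z^2 + y
so trace(b a^-1 b a^-1 b) = trace(b^2 a^-1 b)*trace(a) - trace(b^2 a^-1 b a)   [inverse elimination on a] = x^2*y^3 - 2*x*y^2*z - x^2*y + y*z^2 + x*z - y
trace(b a b a b a) = trace(b a b a)*trace(b a) - trace(a b)   [split at a repeated b] = z^3 - 3*z
trace(b a^-1 b a b a) = trace(b a b a b)*trace(a) - trace(b a b a b a)   [inverse elimination on a] = x*y*z^2 - x^2*z - z^3 - x*y + 3*z
trace(b a^-1 b a^-1 b a) = trace(b a^-1 b a b)*trace(a) - trace(b a^-1 b a b a)   [inverse elimination on a] = x^2*y^2*z - x^3*y - 2*x*y*z^2 + x^2*z + z^3 + 2*x*y - 3*z
trace(a^-1 b a^-1 b a^-1 b) = trace(b a^-1 b a^-1 b)*trace(a) - trace(b a^-1 b a^-1 b a)   [inverse elimination on a] = x^3*y^3 - 3*x^2*y^2*z + 3*x*y*z^2 - z^3 - 3*x*y + 3*z

x^3*y^3 - 3*x^2*y^2*z + 3*x*y*z^2 - z^3 - 3*x*y + 3*z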